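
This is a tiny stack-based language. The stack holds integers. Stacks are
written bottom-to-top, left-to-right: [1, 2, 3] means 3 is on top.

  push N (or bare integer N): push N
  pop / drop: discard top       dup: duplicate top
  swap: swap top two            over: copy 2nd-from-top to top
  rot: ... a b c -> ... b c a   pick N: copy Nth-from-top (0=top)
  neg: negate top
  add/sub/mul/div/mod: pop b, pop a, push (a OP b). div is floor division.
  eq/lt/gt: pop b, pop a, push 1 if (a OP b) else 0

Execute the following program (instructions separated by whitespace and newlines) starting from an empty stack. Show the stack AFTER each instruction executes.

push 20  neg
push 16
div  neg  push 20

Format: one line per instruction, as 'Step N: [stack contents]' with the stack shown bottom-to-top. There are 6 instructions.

Step 1: [20]
Step 2: [-20]
Step 3: [-20, 16]
Step 4: [-2]
Step 5: [2]
Step 6: [2, 20]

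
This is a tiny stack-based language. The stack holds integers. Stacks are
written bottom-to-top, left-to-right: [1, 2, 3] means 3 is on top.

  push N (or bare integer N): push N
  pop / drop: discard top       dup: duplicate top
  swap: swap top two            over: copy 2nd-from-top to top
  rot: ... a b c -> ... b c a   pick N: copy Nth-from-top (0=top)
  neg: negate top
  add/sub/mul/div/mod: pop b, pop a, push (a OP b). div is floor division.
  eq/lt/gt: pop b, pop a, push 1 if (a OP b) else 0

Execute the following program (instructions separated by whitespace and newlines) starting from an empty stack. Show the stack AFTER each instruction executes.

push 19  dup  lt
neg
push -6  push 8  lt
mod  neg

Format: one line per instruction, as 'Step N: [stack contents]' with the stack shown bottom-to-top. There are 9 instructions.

Step 1: [19]
Step 2: [19, 19]
Step 3: [0]
Step 4: [0]
Step 5: [0, -6]
Step 6: [0, -6, 8]
Step 7: [0, 1]
Step 8: [0]
Step 9: [0]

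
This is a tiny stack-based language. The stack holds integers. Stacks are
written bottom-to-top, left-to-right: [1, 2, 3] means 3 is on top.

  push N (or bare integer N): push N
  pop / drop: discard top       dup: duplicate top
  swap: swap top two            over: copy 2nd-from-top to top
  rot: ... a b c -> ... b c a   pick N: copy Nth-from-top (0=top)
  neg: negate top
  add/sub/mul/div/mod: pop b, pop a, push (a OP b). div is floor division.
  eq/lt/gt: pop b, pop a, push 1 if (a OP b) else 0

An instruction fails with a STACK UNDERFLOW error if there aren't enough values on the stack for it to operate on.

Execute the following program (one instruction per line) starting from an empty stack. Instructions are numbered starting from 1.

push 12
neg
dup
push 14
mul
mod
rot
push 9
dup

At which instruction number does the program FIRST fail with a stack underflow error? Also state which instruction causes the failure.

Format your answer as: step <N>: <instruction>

Step 1 ('push 12'): stack = [12], depth = 1
Step 2 ('neg'): stack = [-12], depth = 1
Step 3 ('dup'): stack = [-12, -12], depth = 2
Step 4 ('push 14'): stack = [-12, -12, 14], depth = 3
Step 5 ('mul'): stack = [-12, -168], depth = 2
Step 6 ('mod'): stack = [-12], depth = 1
Step 7 ('rot'): needs 3 value(s) but depth is 1 — STACK UNDERFLOW

Answer: step 7: rot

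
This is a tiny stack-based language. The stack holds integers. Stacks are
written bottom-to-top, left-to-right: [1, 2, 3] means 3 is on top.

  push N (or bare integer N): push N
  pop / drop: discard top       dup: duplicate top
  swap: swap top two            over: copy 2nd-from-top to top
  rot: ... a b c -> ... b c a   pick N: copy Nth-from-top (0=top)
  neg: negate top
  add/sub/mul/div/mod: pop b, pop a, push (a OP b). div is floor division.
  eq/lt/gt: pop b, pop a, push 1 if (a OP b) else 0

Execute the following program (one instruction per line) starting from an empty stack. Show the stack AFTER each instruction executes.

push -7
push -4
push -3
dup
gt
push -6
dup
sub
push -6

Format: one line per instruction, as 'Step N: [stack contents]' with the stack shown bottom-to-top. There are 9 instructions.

Step 1: [-7]
Step 2: [-7, -4]
Step 3: [-7, -4, -3]
Step 4: [-7, -4, -3, -3]
Step 5: [-7, -4, 0]
Step 6: [-7, -4, 0, -6]
Step 7: [-7, -4, 0, -6, -6]
Step 8: [-7, -4, 0, 0]
Step 9: [-7, -4, 0, 0, -6]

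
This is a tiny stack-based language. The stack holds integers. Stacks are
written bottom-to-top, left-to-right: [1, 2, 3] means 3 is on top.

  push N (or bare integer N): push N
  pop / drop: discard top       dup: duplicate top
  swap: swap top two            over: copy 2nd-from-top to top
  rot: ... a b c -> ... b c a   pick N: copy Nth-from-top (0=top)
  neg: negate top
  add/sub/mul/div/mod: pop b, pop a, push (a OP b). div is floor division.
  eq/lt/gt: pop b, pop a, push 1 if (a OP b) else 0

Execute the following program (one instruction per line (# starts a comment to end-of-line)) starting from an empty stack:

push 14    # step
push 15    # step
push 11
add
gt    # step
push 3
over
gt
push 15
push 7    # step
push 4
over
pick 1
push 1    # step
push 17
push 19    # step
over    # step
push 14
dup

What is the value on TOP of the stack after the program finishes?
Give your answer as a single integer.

After 'push 14': [14]
After 'push 15': [14, 15]
After 'push 11': [14, 15, 11]
After 'add': [14, 26]
After 'gt': [0]
After 'push 3': [0, 3]
After 'over': [0, 3, 0]
After 'gt': [0, 1]
After 'push 15': [0, 1, 15]
After 'push 7': [0, 1, 15, 7]
After 'push 4': [0, 1, 15, 7, 4]
After 'over': [0, 1, 15, 7, 4, 7]
After 'pick 1': [0, 1, 15, 7, 4, 7, 4]
After 'push 1': [0, 1, 15, 7, 4, 7, 4, 1]
After 'push 17': [0, 1, 15, 7, 4, 7, 4, 1, 17]
After 'push 19': [0, 1, 15, 7, 4, 7, 4, 1, 17, 19]
After 'over': [0, 1, 15, 7, 4, 7, 4, 1, 17, 19, 17]
After 'push 14': [0, 1, 15, 7, 4, 7, 4, 1, 17, 19, 17, 14]
After 'dup': [0, 1, 15, 7, 4, 7, 4, 1, 17, 19, 17, 14, 14]

Answer: 14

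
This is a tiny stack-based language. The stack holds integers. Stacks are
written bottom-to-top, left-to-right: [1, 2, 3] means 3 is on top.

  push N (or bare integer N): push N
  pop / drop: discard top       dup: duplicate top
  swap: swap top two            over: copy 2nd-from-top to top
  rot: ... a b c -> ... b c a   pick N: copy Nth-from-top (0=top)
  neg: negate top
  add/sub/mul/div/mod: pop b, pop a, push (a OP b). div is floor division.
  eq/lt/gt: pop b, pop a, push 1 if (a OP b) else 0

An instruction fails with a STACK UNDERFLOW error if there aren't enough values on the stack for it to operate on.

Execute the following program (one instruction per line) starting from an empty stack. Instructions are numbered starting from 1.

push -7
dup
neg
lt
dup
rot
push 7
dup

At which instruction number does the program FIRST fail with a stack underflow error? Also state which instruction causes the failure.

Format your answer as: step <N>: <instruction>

Step 1 ('push -7'): stack = [-7], depth = 1
Step 2 ('dup'): stack = [-7, -7], depth = 2
Step 3 ('neg'): stack = [-7, 7], depth = 2
Step 4 ('lt'): stack = [1], depth = 1
Step 5 ('dup'): stack = [1, 1], depth = 2
Step 6 ('rot'): needs 3 value(s) but depth is 2 — STACK UNDERFLOW

Answer: step 6: rot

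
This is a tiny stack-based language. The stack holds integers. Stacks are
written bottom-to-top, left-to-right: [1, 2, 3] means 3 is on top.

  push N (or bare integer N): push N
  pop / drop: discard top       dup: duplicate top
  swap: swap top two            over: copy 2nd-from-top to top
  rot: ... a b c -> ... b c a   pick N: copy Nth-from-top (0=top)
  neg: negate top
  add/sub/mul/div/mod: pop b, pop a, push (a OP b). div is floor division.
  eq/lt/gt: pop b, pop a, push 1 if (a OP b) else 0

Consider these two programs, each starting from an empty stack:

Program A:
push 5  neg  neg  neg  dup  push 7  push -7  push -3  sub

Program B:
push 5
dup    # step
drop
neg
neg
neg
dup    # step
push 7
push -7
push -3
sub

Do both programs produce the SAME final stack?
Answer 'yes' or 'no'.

Answer: yes

Derivation:
Program A trace:
  After 'push 5': [5]
  After 'neg': [-5]
  After 'neg': [5]
  After 'neg': [-5]
  After 'dup': [-5, -5]
  After 'push 7': [-5, -5, 7]
  After 'push -7': [-5, -5, 7, -7]
  After 'push -3': [-5, -5, 7, -7, -3]
  After 'sub': [-5, -5, 7, -4]
Program A final stack: [-5, -5, 7, -4]

Program B trace:
  After 'push 5': [5]
  After 'dup': [5, 5]
  After 'drop': [5]
  After 'neg': [-5]
  After 'neg': [5]
  After 'neg': [-5]
  After 'dup': [-5, -5]
  After 'push 7': [-5, -5, 7]
  After 'push -7': [-5, -5, 7, -7]
  After 'push -3': [-5, -5, 7, -7, -3]
  After 'sub': [-5, -5, 7, -4]
Program B final stack: [-5, -5, 7, -4]
Same: yes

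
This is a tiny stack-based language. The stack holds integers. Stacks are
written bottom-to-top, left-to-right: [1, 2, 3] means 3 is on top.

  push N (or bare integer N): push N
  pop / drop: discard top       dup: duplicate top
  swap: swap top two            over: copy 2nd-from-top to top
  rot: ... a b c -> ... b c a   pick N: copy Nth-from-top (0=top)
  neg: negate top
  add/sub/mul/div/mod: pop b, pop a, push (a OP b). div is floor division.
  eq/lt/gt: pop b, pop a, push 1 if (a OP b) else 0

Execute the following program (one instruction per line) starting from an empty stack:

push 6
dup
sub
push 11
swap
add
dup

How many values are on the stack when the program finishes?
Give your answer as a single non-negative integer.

After 'push 6': stack = [6] (depth 1)
After 'dup': stack = [6, 6] (depth 2)
After 'sub': stack = [0] (depth 1)
After 'push 11': stack = [0, 11] (depth 2)
After 'swap': stack = [11, 0] (depth 2)
After 'add': stack = [11] (depth 1)
After 'dup': stack = [11, 11] (depth 2)

Answer: 2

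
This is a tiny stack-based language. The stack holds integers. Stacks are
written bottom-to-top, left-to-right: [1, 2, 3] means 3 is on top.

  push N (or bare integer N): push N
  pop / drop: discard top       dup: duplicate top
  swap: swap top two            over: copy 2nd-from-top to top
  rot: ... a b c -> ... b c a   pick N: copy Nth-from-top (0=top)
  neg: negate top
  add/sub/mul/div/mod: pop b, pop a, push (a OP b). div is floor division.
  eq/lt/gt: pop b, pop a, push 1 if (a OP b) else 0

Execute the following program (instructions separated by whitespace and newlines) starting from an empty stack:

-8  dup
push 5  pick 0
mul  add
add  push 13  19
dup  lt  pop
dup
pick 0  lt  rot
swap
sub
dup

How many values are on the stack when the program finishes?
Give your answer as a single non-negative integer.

After 'push -8': stack = [-8] (depth 1)
After 'dup': stack = [-8, -8] (depth 2)
After 'push 5': stack = [-8, -8, 5] (depth 3)
After 'pick 0': stack = [-8, -8, 5, 5] (depth 4)
After 'mul': stack = [-8, -8, 25] (depth 3)
After 'add': stack = [-8, 17] (depth 2)
After 'add': stack = [9] (depth 1)
After 'push 13': stack = [9, 13] (depth 2)
After 'push 19': stack = [9, 13, 19] (depth 3)
After 'dup': stack = [9, 13, 19, 19] (depth 4)
After 'lt': stack = [9, 13, 0] (depth 3)
After 'pop': stack = [9, 13] (depth 2)
After 'dup': stack = [9, 13, 13] (depth 3)
After 'pick 0': stack = [9, 13, 13, 13] (depth 4)
After 'lt': stack = [9, 13, 0] (depth 3)
After 'rot': stack = [13, 0, 9] (depth 3)
After 'swap': stack = [13, 9, 0] (depth 3)
After 'sub': stack = [13, 9] (depth 2)
After 'dup': stack = [13, 9, 9] (depth 3)

Answer: 3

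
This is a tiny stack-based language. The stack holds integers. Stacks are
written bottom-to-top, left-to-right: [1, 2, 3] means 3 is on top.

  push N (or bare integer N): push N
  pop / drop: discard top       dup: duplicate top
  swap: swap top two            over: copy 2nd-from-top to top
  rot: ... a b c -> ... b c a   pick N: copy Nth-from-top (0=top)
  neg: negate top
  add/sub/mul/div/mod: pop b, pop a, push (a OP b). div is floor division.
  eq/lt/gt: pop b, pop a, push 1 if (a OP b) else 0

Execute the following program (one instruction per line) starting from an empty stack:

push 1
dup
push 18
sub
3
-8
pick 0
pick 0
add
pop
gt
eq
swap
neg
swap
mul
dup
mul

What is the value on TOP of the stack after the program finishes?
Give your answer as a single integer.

After 'push 1': [1]
After 'dup': [1, 1]
After 'push 18': [1, 1, 18]
After 'sub': [1, -17]
After 'push 3': [1, -17, 3]
After 'push -8': [1, -17, 3, -8]
After 'pick 0': [1, -17, 3, -8, -8]
After 'pick 0': [1, -17, 3, -8, -8, -8]
After 'add': [1, -17, 3, -8, -16]
After 'pop': [1, -17, 3, -8]
After 'gt': [1, -17, 1]
After 'eq': [1, 0]
After 'swap': [0, 1]
After 'neg': [0, -1]
After 'swap': [-1, 0]
After 'mul': [0]
After 'dup': [0, 0]
After 'mul': [0]

Answer: 0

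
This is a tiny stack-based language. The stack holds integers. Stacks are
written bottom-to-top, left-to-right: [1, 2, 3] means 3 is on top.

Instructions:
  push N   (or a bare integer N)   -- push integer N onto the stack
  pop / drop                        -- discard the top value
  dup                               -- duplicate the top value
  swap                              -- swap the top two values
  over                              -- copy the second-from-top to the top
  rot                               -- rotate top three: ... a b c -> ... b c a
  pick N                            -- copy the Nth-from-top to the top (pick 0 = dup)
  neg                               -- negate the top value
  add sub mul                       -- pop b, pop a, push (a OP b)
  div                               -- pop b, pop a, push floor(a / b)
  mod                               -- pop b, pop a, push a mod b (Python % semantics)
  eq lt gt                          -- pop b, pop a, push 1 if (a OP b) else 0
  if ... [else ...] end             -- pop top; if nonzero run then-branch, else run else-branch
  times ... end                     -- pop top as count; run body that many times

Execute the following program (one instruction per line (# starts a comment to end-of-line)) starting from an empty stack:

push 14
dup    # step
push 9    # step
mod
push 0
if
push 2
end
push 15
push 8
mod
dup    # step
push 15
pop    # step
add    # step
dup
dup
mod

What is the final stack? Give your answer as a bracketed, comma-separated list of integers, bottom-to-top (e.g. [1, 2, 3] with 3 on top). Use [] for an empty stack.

Answer: [14, 5, 14, 0]

Derivation:
After 'push 14': [14]
After 'dup': [14, 14]
After 'push 9': [14, 14, 9]
After 'mod': [14, 5]
After 'push 0': [14, 5, 0]
After 'if': [14, 5]
After 'push 15': [14, 5, 15]
After 'push 8': [14, 5, 15, 8]
After 'mod': [14, 5, 7]
After 'dup': [14, 5, 7, 7]
After 'push 15': [14, 5, 7, 7, 15]
After 'pop': [14, 5, 7, 7]
After 'add': [14, 5, 14]
After 'dup': [14, 5, 14, 14]
After 'dup': [14, 5, 14, 14, 14]
After 'mod': [14, 5, 14, 0]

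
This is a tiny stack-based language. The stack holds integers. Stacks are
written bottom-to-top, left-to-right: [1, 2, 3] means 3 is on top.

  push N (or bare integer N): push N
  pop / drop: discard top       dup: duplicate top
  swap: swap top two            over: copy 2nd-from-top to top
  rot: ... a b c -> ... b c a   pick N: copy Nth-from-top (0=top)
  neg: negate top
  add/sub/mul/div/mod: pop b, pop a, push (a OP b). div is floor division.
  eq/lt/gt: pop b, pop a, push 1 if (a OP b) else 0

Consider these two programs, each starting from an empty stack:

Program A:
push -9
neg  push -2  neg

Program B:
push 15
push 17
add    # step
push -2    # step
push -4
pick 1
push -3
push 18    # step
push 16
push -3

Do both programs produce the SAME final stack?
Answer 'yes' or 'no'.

Answer: no

Derivation:
Program A trace:
  After 'push -9': [-9]
  After 'neg': [9]
  After 'push -2': [9, -2]
  After 'neg': [9, 2]
Program A final stack: [9, 2]

Program B trace:
  After 'push 15': [15]
  After 'push 17': [15, 17]
  After 'add': [32]
  After 'push -2': [32, -2]
  After 'push -4': [32, -2, -4]
  After 'pick 1': [32, -2, -4, -2]
  After 'push -3': [32, -2, -4, -2, -3]
  After 'push 18': [32, -2, -4, -2, -3, 18]
  After 'push 16': [32, -2, -4, -2, -3, 18, 16]
  After 'push -3': [32, -2, -4, -2, -3, 18, 16, -3]
Program B final stack: [32, -2, -4, -2, -3, 18, 16, -3]
Same: no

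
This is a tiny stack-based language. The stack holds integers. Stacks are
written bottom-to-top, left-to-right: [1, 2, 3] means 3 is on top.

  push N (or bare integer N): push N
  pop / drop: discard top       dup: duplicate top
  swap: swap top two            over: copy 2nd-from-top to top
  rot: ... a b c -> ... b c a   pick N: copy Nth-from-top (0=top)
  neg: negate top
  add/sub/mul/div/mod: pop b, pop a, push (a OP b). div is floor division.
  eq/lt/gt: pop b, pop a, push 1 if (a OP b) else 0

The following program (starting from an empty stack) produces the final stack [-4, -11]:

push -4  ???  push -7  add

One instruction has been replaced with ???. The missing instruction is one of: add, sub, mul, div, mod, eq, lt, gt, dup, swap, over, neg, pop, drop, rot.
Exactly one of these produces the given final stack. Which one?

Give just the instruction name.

Stack before ???: [-4]
Stack after ???:  [-4, -4]
The instruction that transforms [-4] -> [-4, -4] is: dup

Answer: dup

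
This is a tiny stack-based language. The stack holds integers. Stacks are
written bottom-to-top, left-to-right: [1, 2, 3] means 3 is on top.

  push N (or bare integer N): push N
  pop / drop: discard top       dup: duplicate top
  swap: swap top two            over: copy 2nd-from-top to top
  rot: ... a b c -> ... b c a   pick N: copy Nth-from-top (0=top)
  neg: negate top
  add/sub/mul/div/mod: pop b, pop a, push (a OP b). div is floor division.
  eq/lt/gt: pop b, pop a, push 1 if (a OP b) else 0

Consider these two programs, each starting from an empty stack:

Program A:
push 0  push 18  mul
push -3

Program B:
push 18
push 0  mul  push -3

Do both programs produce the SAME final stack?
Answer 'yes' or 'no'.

Answer: yes

Derivation:
Program A trace:
  After 'push 0': [0]
  After 'push 18': [0, 18]
  After 'mul': [0]
  After 'push -3': [0, -3]
Program A final stack: [0, -3]

Program B trace:
  After 'push 18': [18]
  After 'push 0': [18, 0]
  After 'mul': [0]
  After 'push -3': [0, -3]
Program B final stack: [0, -3]
Same: yes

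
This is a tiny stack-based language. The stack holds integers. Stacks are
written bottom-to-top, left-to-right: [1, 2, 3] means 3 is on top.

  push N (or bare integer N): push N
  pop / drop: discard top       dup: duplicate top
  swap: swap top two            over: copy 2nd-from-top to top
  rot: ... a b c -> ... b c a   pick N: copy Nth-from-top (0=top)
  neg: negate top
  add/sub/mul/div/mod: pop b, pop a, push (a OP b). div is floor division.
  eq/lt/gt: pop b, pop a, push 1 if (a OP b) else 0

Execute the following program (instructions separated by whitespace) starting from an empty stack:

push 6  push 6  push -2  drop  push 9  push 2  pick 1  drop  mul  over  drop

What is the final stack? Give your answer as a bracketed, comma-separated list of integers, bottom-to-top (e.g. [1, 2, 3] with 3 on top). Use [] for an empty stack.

Answer: [6, 6, 18]

Derivation:
After 'push 6': [6]
After 'push 6': [6, 6]
After 'push -2': [6, 6, -2]
After 'drop': [6, 6]
After 'push 9': [6, 6, 9]
After 'push 2': [6, 6, 9, 2]
After 'pick 1': [6, 6, 9, 2, 9]
After 'drop': [6, 6, 9, 2]
After 'mul': [6, 6, 18]
After 'over': [6, 6, 18, 6]
After 'drop': [6, 6, 18]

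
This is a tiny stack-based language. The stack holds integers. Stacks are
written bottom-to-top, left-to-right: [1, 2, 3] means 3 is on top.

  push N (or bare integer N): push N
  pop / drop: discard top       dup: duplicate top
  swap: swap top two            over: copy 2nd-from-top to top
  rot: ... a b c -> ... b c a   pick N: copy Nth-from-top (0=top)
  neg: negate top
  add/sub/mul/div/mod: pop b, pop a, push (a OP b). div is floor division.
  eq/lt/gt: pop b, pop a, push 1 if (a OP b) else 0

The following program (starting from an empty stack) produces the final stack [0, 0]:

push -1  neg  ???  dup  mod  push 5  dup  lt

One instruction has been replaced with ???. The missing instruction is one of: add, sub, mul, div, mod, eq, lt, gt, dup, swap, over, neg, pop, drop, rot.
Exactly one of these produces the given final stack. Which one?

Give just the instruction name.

Stack before ???: [1]
Stack after ???:  [-1]
The instruction that transforms [1] -> [-1] is: neg

Answer: neg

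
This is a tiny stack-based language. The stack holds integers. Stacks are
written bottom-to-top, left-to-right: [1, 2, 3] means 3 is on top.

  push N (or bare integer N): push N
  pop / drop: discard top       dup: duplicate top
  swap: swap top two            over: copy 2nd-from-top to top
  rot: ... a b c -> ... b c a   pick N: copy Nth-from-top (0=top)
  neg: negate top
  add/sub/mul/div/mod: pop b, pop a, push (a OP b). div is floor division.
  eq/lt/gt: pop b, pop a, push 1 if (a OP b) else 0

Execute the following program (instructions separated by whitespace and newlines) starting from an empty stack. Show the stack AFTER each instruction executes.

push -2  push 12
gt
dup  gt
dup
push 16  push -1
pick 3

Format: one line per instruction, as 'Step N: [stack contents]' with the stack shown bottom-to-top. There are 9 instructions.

Step 1: [-2]
Step 2: [-2, 12]
Step 3: [0]
Step 4: [0, 0]
Step 5: [0]
Step 6: [0, 0]
Step 7: [0, 0, 16]
Step 8: [0, 0, 16, -1]
Step 9: [0, 0, 16, -1, 0]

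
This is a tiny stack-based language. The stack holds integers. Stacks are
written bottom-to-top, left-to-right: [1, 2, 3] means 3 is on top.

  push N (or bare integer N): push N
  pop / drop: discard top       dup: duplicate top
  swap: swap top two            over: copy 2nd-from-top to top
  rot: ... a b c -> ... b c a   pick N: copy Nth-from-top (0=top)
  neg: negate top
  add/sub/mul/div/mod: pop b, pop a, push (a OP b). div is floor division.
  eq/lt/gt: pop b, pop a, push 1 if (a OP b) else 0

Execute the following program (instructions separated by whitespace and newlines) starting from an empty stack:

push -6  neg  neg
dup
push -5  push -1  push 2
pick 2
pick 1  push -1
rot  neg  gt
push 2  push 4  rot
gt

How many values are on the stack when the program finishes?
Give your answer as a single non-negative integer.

After 'push -6': stack = [-6] (depth 1)
After 'neg': stack = [6] (depth 1)
After 'neg': stack = [-6] (depth 1)
After 'dup': stack = [-6, -6] (depth 2)
After 'push -5': stack = [-6, -6, -5] (depth 3)
After 'push -1': stack = [-6, -6, -5, -1] (depth 4)
After 'push 2': stack = [-6, -6, -5, -1, 2] (depth 5)
After 'pick 2': stack = [-6, -6, -5, -1, 2, -5] (depth 6)
After 'pick 1': stack = [-6, -6, -5, -1, 2, -5, 2] (depth 7)
After 'push -1': stack = [-6, -6, -5, -1, 2, -5, 2, -1] (depth 8)
After 'rot': stack = [-6, -6, -5, -1, 2, 2, -1, -5] (depth 8)
After 'neg': stack = [-6, -6, -5, -1, 2, 2, -1, 5] (depth 8)
After 'gt': stack = [-6, -6, -5, -1, 2, 2, 0] (depth 7)
After 'push 2': stack = [-6, -6, -5, -1, 2, 2, 0, 2] (depth 8)
After 'push 4': stack = [-6, -6, -5, -1, 2, 2, 0, 2, 4] (depth 9)
After 'rot': stack = [-6, -6, -5, -1, 2, 2, 2, 4, 0] (depth 9)
After 'gt': stack = [-6, -6, -5, -1, 2, 2, 2, 1] (depth 8)

Answer: 8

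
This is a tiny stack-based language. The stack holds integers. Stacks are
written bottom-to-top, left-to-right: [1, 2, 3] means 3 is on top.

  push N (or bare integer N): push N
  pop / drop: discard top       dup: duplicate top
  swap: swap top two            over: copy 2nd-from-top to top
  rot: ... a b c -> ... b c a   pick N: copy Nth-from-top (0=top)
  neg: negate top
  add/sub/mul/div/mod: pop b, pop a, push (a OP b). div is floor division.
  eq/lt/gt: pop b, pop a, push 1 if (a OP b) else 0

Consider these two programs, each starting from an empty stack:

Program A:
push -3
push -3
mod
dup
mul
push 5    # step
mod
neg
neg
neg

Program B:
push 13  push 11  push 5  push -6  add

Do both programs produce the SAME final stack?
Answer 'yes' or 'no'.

Answer: no

Derivation:
Program A trace:
  After 'push -3': [-3]
  After 'push -3': [-3, -3]
  After 'mod': [0]
  After 'dup': [0, 0]
  After 'mul': [0]
  After 'push 5': [0, 5]
  After 'mod': [0]
  After 'neg': [0]
  After 'neg': [0]
  After 'neg': [0]
Program A final stack: [0]

Program B trace:
  After 'push 13': [13]
  After 'push 11': [13, 11]
  After 'push 5': [13, 11, 5]
  After 'push -6': [13, 11, 5, -6]
  After 'add': [13, 11, -1]
Program B final stack: [13, 11, -1]
Same: no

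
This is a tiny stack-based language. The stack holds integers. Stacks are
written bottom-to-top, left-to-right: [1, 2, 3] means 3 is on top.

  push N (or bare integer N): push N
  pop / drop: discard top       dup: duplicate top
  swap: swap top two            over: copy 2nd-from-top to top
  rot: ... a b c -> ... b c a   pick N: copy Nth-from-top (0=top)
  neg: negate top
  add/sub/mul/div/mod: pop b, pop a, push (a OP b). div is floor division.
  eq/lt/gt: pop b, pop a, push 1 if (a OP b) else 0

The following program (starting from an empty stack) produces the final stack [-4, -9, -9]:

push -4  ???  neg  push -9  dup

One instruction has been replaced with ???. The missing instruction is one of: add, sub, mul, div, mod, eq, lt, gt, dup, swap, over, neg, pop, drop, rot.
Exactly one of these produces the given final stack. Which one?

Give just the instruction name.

Stack before ???: [-4]
Stack after ???:  [4]
The instruction that transforms [-4] -> [4] is: neg

Answer: neg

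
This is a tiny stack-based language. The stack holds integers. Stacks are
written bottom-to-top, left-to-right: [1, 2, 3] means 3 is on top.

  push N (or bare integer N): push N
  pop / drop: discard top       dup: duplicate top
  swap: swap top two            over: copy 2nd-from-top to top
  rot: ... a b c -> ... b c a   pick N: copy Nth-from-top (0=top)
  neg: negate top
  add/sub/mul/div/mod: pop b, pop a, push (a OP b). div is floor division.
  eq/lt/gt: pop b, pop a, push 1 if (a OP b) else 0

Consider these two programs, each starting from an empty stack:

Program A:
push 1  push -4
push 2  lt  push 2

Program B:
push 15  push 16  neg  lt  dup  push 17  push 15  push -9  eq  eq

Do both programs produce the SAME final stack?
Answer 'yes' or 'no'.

Program A trace:
  After 'push 1': [1]
  After 'push -4': [1, -4]
  After 'push 2': [1, -4, 2]
  After 'lt': [1, 1]
  After 'push 2': [1, 1, 2]
Program A final stack: [1, 1, 2]

Program B trace:
  After 'push 15': [15]
  After 'push 16': [15, 16]
  After 'neg': [15, -16]
  After 'lt': [0]
  After 'dup': [0, 0]
  After 'push 17': [0, 0, 17]
  After 'push 15': [0, 0, 17, 15]
  After 'push -9': [0, 0, 17, 15, -9]
  After 'eq': [0, 0, 17, 0]
  After 'eq': [0, 0, 0]
Program B final stack: [0, 0, 0]
Same: no

Answer: no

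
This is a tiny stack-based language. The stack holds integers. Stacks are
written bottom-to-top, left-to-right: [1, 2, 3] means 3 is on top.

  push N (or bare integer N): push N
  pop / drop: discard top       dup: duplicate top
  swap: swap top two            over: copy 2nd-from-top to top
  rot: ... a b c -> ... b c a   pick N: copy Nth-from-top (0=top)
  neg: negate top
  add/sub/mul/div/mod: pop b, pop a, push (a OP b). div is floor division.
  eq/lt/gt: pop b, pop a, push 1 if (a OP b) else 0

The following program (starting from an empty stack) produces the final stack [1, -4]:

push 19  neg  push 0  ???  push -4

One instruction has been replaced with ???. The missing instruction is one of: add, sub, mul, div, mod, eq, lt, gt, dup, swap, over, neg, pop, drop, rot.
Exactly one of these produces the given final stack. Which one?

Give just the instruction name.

Stack before ???: [-19, 0]
Stack after ???:  [1]
The instruction that transforms [-19, 0] -> [1] is: lt

Answer: lt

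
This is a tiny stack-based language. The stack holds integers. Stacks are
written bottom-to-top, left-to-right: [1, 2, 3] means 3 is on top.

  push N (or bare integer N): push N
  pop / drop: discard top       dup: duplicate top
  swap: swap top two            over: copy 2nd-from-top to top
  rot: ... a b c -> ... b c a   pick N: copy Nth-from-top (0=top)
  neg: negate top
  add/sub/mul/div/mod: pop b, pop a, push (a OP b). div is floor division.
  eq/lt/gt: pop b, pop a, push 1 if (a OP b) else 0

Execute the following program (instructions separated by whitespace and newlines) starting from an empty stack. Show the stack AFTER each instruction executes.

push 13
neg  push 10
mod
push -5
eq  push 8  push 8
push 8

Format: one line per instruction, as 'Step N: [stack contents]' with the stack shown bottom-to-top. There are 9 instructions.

Step 1: [13]
Step 2: [-13]
Step 3: [-13, 10]
Step 4: [7]
Step 5: [7, -5]
Step 6: [0]
Step 7: [0, 8]
Step 8: [0, 8, 8]
Step 9: [0, 8, 8, 8]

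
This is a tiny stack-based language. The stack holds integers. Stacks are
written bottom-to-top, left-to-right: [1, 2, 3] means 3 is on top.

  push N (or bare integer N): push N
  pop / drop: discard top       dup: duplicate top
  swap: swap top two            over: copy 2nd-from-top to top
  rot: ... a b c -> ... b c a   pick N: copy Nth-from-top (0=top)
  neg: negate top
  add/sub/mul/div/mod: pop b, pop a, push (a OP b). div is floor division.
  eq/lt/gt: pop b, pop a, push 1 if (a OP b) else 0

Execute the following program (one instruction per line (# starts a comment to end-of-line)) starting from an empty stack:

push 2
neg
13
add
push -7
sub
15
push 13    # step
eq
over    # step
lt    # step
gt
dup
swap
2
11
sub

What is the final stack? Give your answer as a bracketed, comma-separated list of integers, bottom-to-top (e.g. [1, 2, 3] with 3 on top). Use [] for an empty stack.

After 'push 2': [2]
After 'neg': [-2]
After 'push 13': [-2, 13]
After 'add': [11]
After 'push -7': [11, -7]
After 'sub': [18]
After 'push 15': [18, 15]
After 'push 13': [18, 15, 13]
After 'eq': [18, 0]
After 'over': [18, 0, 18]
After 'lt': [18, 1]
After 'gt': [1]
After 'dup': [1, 1]
After 'swap': [1, 1]
After 'push 2': [1, 1, 2]
After 'push 11': [1, 1, 2, 11]
After 'sub': [1, 1, -9]

Answer: [1, 1, -9]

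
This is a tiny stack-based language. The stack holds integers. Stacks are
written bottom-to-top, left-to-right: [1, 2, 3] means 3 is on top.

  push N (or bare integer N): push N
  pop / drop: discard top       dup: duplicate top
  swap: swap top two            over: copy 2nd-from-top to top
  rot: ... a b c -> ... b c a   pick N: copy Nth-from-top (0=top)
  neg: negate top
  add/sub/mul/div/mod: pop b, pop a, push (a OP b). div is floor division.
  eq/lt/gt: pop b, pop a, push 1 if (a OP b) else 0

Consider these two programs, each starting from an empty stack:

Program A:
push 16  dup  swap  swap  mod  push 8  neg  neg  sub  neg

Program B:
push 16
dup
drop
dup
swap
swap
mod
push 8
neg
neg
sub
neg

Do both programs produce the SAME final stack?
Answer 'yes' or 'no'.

Answer: yes

Derivation:
Program A trace:
  After 'push 16': [16]
  After 'dup': [16, 16]
  After 'swap': [16, 16]
  After 'swap': [16, 16]
  After 'mod': [0]
  After 'push 8': [0, 8]
  After 'neg': [0, -8]
  After 'neg': [0, 8]
  After 'sub': [-8]
  After 'neg': [8]
Program A final stack: [8]

Program B trace:
  After 'push 16': [16]
  After 'dup': [16, 16]
  After 'drop': [16]
  After 'dup': [16, 16]
  After 'swap': [16, 16]
  After 'swap': [16, 16]
  After 'mod': [0]
  After 'push 8': [0, 8]
  After 'neg': [0, -8]
  After 'neg': [0, 8]
  After 'sub': [-8]
  After 'neg': [8]
Program B final stack: [8]
Same: yes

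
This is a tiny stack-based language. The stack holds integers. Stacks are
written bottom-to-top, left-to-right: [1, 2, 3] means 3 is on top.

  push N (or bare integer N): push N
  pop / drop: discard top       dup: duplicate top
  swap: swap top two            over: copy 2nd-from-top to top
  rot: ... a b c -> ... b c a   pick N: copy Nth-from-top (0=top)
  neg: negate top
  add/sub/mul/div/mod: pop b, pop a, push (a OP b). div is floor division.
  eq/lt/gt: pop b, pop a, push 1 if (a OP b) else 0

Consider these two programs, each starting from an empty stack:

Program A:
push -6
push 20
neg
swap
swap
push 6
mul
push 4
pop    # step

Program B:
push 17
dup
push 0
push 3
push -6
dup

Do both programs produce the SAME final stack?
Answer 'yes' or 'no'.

Program A trace:
  After 'push -6': [-6]
  After 'push 20': [-6, 20]
  After 'neg': [-6, -20]
  After 'swap': [-20, -6]
  After 'swap': [-6, -20]
  After 'push 6': [-6, -20, 6]
  After 'mul': [-6, -120]
  After 'push 4': [-6, -120, 4]
  After 'pop': [-6, -120]
Program A final stack: [-6, -120]

Program B trace:
  After 'push 17': [17]
  After 'dup': [17, 17]
  After 'push 0': [17, 17, 0]
  After 'push 3': [17, 17, 0, 3]
  After 'push -6': [17, 17, 0, 3, -6]
  After 'dup': [17, 17, 0, 3, -6, -6]
Program B final stack: [17, 17, 0, 3, -6, -6]
Same: no

Answer: no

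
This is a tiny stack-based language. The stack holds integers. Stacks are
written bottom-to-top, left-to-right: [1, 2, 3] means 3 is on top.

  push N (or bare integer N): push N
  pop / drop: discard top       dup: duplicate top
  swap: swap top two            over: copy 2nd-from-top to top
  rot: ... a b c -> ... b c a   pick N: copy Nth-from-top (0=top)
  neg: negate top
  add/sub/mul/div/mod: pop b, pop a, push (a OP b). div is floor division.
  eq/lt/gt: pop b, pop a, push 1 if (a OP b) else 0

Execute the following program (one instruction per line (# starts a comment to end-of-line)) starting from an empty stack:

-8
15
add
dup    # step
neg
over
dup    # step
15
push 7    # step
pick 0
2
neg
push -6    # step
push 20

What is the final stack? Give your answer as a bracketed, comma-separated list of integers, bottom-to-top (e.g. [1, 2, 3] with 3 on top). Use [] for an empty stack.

Answer: [7, -7, 7, 7, 15, 7, 7, -2, -6, 20]

Derivation:
After 'push -8': [-8]
After 'push 15': [-8, 15]
After 'add': [7]
After 'dup': [7, 7]
After 'neg': [7, -7]
After 'over': [7, -7, 7]
After 'dup': [7, -7, 7, 7]
After 'push 15': [7, -7, 7, 7, 15]
After 'push 7': [7, -7, 7, 7, 15, 7]
After 'pick 0': [7, -7, 7, 7, 15, 7, 7]
After 'push 2': [7, -7, 7, 7, 15, 7, 7, 2]
After 'neg': [7, -7, 7, 7, 15, 7, 7, -2]
After 'push -6': [7, -7, 7, 7, 15, 7, 7, -2, -6]
After 'push 20': [7, -7, 7, 7, 15, 7, 7, -2, -6, 20]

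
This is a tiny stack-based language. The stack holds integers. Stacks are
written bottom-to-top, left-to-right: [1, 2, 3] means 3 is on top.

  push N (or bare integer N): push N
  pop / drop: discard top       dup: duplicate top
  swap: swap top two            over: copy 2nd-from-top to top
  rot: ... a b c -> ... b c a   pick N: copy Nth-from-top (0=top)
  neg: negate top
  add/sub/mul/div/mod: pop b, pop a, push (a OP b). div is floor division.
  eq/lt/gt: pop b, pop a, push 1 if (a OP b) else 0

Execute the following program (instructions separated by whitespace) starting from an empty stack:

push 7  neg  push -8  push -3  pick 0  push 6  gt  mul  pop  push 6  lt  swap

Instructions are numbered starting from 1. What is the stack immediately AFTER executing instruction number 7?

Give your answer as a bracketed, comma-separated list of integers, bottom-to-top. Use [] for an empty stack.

Step 1 ('push 7'): [7]
Step 2 ('neg'): [-7]
Step 3 ('push -8'): [-7, -8]
Step 4 ('push -3'): [-7, -8, -3]
Step 5 ('pick 0'): [-7, -8, -3, -3]
Step 6 ('push 6'): [-7, -8, -3, -3, 6]
Step 7 ('gt'): [-7, -8, -3, 0]

Answer: [-7, -8, -3, 0]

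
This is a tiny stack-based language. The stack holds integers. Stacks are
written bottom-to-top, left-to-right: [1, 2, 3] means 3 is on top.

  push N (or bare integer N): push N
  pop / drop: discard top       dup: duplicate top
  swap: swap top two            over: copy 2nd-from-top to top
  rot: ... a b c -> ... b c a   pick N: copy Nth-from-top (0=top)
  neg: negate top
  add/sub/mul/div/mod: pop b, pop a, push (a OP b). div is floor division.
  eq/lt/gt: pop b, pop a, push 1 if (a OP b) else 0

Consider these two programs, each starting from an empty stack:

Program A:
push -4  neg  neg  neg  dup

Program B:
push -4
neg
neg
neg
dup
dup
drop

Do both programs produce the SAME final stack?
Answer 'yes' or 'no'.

Answer: yes

Derivation:
Program A trace:
  After 'push -4': [-4]
  After 'neg': [4]
  After 'neg': [-4]
  After 'neg': [4]
  After 'dup': [4, 4]
Program A final stack: [4, 4]

Program B trace:
  After 'push -4': [-4]
  After 'neg': [4]
  After 'neg': [-4]
  After 'neg': [4]
  After 'dup': [4, 4]
  After 'dup': [4, 4, 4]
  After 'drop': [4, 4]
Program B final stack: [4, 4]
Same: yes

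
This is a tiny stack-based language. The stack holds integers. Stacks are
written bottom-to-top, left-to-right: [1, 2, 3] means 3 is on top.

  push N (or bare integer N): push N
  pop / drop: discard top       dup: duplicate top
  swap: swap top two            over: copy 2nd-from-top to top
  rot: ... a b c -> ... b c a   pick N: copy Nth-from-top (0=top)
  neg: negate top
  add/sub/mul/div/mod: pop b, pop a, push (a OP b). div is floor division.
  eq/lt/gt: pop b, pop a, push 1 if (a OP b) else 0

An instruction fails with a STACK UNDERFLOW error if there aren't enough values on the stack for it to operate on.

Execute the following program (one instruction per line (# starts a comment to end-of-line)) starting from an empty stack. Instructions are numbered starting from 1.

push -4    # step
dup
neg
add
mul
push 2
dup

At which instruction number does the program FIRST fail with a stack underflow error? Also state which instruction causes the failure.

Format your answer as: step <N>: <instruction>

Step 1 ('push -4'): stack = [-4], depth = 1
Step 2 ('dup'): stack = [-4, -4], depth = 2
Step 3 ('neg'): stack = [-4, 4], depth = 2
Step 4 ('add'): stack = [0], depth = 1
Step 5 ('mul'): needs 2 value(s) but depth is 1 — STACK UNDERFLOW

Answer: step 5: mul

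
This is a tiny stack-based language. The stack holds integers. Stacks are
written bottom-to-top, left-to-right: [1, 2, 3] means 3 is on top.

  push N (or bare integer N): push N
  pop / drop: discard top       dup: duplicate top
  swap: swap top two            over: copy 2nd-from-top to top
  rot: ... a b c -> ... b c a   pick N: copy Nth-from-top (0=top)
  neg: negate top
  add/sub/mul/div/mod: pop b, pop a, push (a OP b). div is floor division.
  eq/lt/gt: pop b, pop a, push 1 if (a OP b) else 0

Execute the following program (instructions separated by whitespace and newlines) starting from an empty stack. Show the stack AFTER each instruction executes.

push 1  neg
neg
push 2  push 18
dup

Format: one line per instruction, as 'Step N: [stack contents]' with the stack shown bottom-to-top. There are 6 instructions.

Step 1: [1]
Step 2: [-1]
Step 3: [1]
Step 4: [1, 2]
Step 5: [1, 2, 18]
Step 6: [1, 2, 18, 18]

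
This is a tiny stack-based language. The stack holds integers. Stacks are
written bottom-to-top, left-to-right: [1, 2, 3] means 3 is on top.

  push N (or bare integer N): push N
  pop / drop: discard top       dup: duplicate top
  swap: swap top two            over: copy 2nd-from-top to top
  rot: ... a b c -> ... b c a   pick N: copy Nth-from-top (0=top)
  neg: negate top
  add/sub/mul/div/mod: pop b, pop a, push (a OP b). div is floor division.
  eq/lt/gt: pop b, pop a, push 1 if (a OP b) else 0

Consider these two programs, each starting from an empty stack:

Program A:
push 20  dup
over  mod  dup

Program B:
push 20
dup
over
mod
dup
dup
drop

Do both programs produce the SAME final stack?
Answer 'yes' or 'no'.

Program A trace:
  After 'push 20': [20]
  After 'dup': [20, 20]
  After 'over': [20, 20, 20]
  After 'mod': [20, 0]
  After 'dup': [20, 0, 0]
Program A final stack: [20, 0, 0]

Program B trace:
  After 'push 20': [20]
  After 'dup': [20, 20]
  After 'over': [20, 20, 20]
  After 'mod': [20, 0]
  After 'dup': [20, 0, 0]
  After 'dup': [20, 0, 0, 0]
  After 'drop': [20, 0, 0]
Program B final stack: [20, 0, 0]
Same: yes

Answer: yes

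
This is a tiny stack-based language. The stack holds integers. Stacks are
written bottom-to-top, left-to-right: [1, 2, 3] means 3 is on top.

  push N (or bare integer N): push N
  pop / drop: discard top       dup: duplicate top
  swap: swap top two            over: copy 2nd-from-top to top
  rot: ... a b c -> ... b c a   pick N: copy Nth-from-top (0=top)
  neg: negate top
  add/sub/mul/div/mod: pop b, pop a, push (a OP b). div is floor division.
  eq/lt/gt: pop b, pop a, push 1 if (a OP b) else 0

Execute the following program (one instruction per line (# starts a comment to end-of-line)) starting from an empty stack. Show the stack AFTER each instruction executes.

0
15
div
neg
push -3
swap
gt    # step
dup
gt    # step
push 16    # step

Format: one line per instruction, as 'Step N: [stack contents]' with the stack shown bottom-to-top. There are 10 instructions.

Step 1: [0]
Step 2: [0, 15]
Step 3: [0]
Step 4: [0]
Step 5: [0, -3]
Step 6: [-3, 0]
Step 7: [0]
Step 8: [0, 0]
Step 9: [0]
Step 10: [0, 16]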